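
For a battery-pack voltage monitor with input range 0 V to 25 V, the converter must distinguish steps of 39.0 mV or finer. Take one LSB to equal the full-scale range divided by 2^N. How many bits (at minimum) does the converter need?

10 bits

V_FS = 25 V.
Need 2^N ≥ 25 V / 39.0 mV = 641.0 → N_min = 10.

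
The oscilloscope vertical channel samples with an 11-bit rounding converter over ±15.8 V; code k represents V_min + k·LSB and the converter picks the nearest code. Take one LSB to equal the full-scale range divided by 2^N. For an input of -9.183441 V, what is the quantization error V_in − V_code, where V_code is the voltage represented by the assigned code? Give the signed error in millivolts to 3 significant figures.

−2.78 mV

The full-scale span is 15.8 − (-15.8) = 31.6 V. LSB = 31.6 V / 2^11 ≈ 15.43 mV.
(-9.183441 − (-15.8)) / LSB = 6.616559 × 2048/31.6 = 428.8200. Nearest integer: k = 429.
V_code = V_min + k × range/2^11 = -15.8 + 429 × 31.6/2048 = -9.180664063 V.
Error = V_in − V_code = -9.183441 − (-9.180664063) = −2.78 mV.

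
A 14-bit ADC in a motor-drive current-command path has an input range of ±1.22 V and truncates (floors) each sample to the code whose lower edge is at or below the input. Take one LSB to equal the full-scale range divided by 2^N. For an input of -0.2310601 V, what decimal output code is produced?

6640

Full-scale range = 1.22 V − (-1.22 V) = 2.44 V. LSB = 2.44 V / 2^14 ≈ 148.9 µV.
code = ⌊(V_in − V_min)/LSB⌋ = ⌊(V_in − V_min) × 2^14 / range⌋
     = ⌊(-0.2310601 − (-1.22)) × 16384 / 2.44⌋ = ⌊0.9889399 × 16384/2.44⌋
     = ⌊6640.488⌋ = 6640.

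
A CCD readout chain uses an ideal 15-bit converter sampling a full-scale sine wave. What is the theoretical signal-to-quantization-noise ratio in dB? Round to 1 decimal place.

92.1 dB

6.02(15) + 1.76 = 90.30 + 1.76 = 92.06 dB.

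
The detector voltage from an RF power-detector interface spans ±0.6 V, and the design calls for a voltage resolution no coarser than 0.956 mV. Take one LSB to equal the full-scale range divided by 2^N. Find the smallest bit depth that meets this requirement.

11 bits

The full-scale span is 0.6 − (-0.6) = 1.2 V.
1.2 V / 0.956 mV = 1255. Since 2^10 = 1024 and 2^11 = 2048, N = 11.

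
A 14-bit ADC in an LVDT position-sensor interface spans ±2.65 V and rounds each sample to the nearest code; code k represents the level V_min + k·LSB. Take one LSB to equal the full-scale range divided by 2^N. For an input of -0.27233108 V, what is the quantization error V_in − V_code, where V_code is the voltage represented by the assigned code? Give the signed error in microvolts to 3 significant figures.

Full-scale range = 2.65 V − (-2.65 V) = 5.3 V. LSB = 5.3 V / 2^14 ≈ 323.5 µV.
Position in LSBs: (-0.27233108 − (-2.65)) × 16384/5.3 = 7350.1373; rounding gives k = 7350.
V_code = -2.65 + (7350/16384) × 5.3 = -0.27237548828 V.
Error = V_in − V_code = -0.27233108 − (-0.27237548828) = +44.4 µV.

+44.4 µV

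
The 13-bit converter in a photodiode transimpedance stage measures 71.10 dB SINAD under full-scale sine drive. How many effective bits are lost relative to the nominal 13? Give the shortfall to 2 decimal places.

1.48 bits

ENOB = (SINAD − 1.76)/6.02 = (71.10 − 1.76)/6.02 = 11.5183 bits.
Lost resolution: 13 − 11.5183 = 1.4817 bits.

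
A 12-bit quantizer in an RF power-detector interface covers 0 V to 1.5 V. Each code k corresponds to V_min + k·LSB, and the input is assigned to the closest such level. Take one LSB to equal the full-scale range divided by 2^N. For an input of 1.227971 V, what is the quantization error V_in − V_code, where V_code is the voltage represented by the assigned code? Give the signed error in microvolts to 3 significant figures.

Range is 1.5 V. LSB = 1.5 V / 2^12 ≈ 366.2 µV.
(V_in − V_min)/LSB = (1.227971 − (0)) × 4096/1.5 = 3353.1795 → nearest code k = 3353.
V_code = 0 + (3353/4096) × 1.5 = 1.227905273 V.
Error = V_in − V_code = 1.227971 − (1.227905273) = +65.7 µV.

+65.7 µV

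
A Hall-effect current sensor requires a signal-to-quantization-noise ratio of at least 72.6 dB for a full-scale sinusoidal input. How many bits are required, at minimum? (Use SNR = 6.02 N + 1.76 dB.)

12 bits

6.02 N + 1.76 ≥ 72.6 gives N ≥ 11.767, so the minimum integer is 12.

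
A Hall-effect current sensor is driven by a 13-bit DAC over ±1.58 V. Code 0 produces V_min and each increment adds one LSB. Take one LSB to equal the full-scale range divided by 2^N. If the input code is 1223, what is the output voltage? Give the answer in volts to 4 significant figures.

Full-scale range = 1.58 V − (-1.58 V) = 3.16 V. LSB = 3.16 V / 2^13.
V_out = V_min + code × LSB = -1.58 V + 1223 × 3.16 V / 8192
      = -1.58 + 0.471763 = -1.10824 V.

-1.108 V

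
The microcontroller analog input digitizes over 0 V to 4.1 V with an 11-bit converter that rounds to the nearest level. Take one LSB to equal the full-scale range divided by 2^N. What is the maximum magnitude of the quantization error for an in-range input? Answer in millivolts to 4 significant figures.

V_FS = 4.1 V.
Step size = 4.1/2048 V = 2.00195 mV.
A rounding quantizer has |error| ≤ LSB/2 = 1.001 mV.

1.001 mV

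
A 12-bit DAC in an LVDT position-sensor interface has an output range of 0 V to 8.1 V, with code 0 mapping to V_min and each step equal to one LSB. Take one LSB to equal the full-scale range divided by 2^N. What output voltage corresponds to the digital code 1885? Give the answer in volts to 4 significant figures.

Span = 8.1 V. LSB = 8.1 V / 2^12.
Output = V_min + (1885/4096) × range = 0 + 0.460205 × 8.1 V
      = 0 + 3.72766 = 3.72766 V.

3.728 V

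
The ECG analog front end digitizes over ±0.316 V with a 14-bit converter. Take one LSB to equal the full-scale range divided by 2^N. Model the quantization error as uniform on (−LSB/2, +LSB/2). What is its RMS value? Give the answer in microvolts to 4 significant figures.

11.14 µV

The full-scale span is 0.316 − (-0.316) = 0.632 V.
LSB = 0.632 V / 2^14 = 38.5742 µV.
RMS of a uniform error over width LSB is LSB/√12 = 11.14 µV.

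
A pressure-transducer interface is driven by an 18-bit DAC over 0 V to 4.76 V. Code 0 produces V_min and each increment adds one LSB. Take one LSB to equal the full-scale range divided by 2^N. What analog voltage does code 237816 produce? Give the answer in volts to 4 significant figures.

Range is 4.76 V. LSB = 4.76 V / 2^18.
Output = V_min + (237816/262144) × range = 0 + 0.907196 × 4.76 V
      = 0 V + 4.31825 V = 4.31825 V.

4.318 V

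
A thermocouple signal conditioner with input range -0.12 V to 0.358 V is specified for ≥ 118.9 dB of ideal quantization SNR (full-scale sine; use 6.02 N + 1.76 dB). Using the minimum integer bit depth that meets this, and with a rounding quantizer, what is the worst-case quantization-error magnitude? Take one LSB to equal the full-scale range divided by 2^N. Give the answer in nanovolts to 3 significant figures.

228 nV

The full-scale span is 0.358 − (-0.12) = 0.478 V.
N ≥ (118.9 − 1.76)/6.02 = 19.458 → N_min = 20.
One LSB is 0.478 V / 1048576 = 455.86 nV.
Half an LSB is 228 nV.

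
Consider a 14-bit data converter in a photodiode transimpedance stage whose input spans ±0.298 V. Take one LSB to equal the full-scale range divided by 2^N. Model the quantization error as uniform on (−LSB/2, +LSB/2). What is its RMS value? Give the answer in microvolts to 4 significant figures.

10.50 µV

The full-scale span is 0.298 − (-0.298) = 0.596 V.
LSB = 0.596 V / 2^14 = 36.3770 µV.
V_rms = LSB/√12 = 36.3770 µV / √12 = 10.50 µV.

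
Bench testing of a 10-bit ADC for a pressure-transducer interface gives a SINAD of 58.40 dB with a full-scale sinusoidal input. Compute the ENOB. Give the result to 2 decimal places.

9.41 bits

(58.40 − 1.76) / 6.02 = 56.64/6.02 = 9.4086 effective bits.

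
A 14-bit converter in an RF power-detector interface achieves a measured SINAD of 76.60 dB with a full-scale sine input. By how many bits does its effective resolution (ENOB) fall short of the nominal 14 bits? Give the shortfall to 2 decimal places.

N_eff = (76.60 − 1.76)/6.02 = 12.4319 bits.
14 − 12.4319 = 1.57 bits below nominal.

1.57 bits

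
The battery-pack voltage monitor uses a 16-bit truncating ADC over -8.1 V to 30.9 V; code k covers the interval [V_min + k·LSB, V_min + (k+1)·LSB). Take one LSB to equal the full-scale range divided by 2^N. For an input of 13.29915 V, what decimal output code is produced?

35959

Full-scale range = 30.9 V − (-8.1 V) = 39 V. LSB = 39 V / 2^16 ≈ 0.5951 mV.
code = ⌊(V_in − V_min)/LSB⌋ = ⌊(V_in − V_min) × 2^16 / range⌋
     = ⌊(13.29915 − (-8.1)) × 65536 / 39⌋ = ⌊21.39915 × 65536/39⌋
     = ⌊35959.351⌋ = 35959.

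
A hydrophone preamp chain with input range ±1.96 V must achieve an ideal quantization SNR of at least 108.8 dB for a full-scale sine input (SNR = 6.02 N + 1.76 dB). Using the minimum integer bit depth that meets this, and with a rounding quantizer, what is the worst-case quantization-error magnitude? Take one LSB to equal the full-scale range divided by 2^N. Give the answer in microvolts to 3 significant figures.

Range = 1.96 − (-1.96) = 3.92 V.
N ≥ (108.8 − 1.76)/6.02 = 17.781 → N_min = 18.
LSB = 3.92 V ÷ 2^18 = 3.92/262144 V = 14.954 µV.
|e|_max = LSB/2 = 7.48 µV.

7.48 µV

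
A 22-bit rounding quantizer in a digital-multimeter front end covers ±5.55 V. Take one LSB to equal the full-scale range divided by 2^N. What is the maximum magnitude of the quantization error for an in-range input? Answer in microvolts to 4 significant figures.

1.323 µV

Range = 5.55 − (-5.55) = 11.1 V.
LSB = 11.1 V / 2^22 = 2.64645 µV.
A rounding quantizer has |error| ≤ LSB/2 = 1.323 µV.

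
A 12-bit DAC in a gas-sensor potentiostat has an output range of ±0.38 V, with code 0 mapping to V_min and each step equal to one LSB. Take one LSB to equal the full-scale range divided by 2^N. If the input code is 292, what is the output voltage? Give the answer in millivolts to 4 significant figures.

The full-scale span is 0.38 − (-0.38) = 0.76 V. LSB = 0.76 V / 2^12.
Output = V_min + (292/4096) × range = -0.38 + 0.0712891 × 0.76 V
      = -0.38 V + 0.0541797 V = -0.325820 V.

-325.8 mV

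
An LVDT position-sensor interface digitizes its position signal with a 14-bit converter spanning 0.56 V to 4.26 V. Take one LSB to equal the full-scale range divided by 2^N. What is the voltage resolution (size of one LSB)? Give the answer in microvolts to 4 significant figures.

Range = 4.26 − (0.56) = 3.7 V.
2^14 = 16384 levels.
Step size = 3.7/16384 V = 225.8 µV.

225.8 µV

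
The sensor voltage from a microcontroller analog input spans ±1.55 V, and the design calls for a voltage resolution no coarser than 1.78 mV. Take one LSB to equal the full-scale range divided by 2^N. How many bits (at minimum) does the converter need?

11 bits

The full-scale span is 1.55 − (-1.55) = 3.1 V.
Levels needed ≥ 3.1/1.78 mV = 1742. 2^11 = 2048 suffices, so N_min = 11.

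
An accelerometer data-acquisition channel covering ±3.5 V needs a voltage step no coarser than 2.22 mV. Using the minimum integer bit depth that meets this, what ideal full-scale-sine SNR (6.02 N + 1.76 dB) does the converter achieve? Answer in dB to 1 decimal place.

Span: 3.5 V − (-3.5 V) = 7 V.
Need 2^N ≥ 7 V / 2.22 mV = 3153 → N_min = 12.
SNR = 6.02 × 12 + 1.76 = 74.00 dB.

74.0 dB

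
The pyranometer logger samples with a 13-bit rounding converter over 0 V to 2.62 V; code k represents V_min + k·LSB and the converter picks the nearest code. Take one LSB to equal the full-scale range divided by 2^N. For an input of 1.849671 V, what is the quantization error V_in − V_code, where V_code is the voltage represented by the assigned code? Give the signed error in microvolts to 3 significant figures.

V_FS = 2.62 V. LSB = 2.62 V / 2^13 ≈ 319.8 µV.
(1.849671 − (0)) / LSB = 1.849671 × 8192/2.62 = 5783.3988. Nearest integer: k = 5783.
V_code = 0 + (5783/8192) × 2.62 = 1.849543457 V.
e = 1.849671 − (1.849543457) = +128 µV.

+128 µV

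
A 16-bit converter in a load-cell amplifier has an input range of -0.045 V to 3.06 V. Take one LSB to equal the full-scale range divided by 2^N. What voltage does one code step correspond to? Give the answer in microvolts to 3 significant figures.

Span: 3.06 V − (-0.045 V) = 3.105 V.
Number of codes = 2^16 = 65536.
One LSB is 3.105 V / 65536 = 47.4 µV.

47.4 µV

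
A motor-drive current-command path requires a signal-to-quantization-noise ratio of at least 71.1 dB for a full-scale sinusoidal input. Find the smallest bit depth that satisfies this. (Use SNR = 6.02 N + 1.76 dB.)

N ≥ (71.1 − 1.76)/6.02 = 11.518 → N_min = 12.

12 bits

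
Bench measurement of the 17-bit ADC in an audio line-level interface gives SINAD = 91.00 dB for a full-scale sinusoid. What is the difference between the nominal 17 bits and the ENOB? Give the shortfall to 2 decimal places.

Effective bits = (91.00 − 1.76)/6.02 = 14.8239.
17 − 14.8239 = 2.18 bits below nominal.

2.18 bits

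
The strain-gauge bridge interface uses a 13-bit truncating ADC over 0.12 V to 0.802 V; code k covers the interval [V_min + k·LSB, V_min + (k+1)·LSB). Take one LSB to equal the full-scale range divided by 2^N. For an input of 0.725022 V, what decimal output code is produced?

Span: 0.802 V − (0.12 V) = 0.682 V. LSB = 0.682 V / 2^13 ≈ 83.25 µV.
V_in − V_min = 0.725022 − (0.12) = 0.605022 V.
Divide by LSB: 0.605022 × 8192/0.682 = 7267.3610.
Truncating gives code 7267.

7267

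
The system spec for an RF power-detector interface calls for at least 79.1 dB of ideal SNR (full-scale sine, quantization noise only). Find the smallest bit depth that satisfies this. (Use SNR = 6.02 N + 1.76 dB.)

13 bits

Required N = ⌈(79.1 − 1.76)/6.02⌉ = ⌈12.847⌉ = 13.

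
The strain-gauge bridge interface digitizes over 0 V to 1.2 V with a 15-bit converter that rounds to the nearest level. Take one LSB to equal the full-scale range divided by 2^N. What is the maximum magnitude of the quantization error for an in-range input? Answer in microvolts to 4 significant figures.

18.31 µV

Range is 1.2 V.
One LSB is 1.2 V / 32768 = 36.6211 µV.
|e|_max = LSB/2 = 18.31 µV.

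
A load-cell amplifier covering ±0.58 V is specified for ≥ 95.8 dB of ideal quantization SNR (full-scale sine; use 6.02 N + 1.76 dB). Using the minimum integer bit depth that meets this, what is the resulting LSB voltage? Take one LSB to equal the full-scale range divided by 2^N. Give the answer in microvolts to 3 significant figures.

17.7 µV

Range = 0.58 − (-0.58) = 1.16 V.
N ≥ (95.8 − 1.76)/6.02 = 15.621 → N_min = 16.
One LSB is 1.16 V / 65536 = 17.7 µV.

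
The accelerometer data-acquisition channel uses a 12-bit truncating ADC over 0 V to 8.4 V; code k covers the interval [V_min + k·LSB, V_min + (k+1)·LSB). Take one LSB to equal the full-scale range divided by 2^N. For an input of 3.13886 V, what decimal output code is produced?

Span = 8.4 V. LSB = 8.4 V / 2^12 ≈ 2.051 mV.
V_in − V_min = 3.13886 − (0) = 3.13886 V.
Divide by LSB: 3.13886 × 4096/8.4 = 1530.5679.
Truncating gives code 1530.

1530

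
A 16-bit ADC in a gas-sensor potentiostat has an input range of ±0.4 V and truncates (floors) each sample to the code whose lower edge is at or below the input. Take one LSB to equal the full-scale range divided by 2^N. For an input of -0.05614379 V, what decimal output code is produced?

28168

The full-scale span is 0.4 − (-0.4) = 0.8 V. LSB = 0.8 V / 2^16 ≈ 12.21 µV.
code = ⌊(V_in − V_min)/LSB⌋ = ⌊(V_in − V_min) × 2^16 / range⌋
     = ⌊(-0.05614379 − (-0.4)) × 65536 / 0.8⌋ = ⌊0.34385621 × 65536/0.8⌋
     = ⌊28168.701⌋ = 28168.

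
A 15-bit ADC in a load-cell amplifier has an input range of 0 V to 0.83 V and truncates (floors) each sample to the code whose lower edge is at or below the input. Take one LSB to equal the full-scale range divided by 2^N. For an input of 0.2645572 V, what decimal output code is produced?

10444

Span = 0.83 V. LSB = 0.83 V / 2^15 ≈ 25.33 µV.
code = ⌊(V_in − V_min)/LSB⌋ = ⌊(V_in − V_min) × 2^15 / range⌋
     = ⌊(0.2645572 − (0)) × 32768 / 0.83⌋ = ⌊0.2645572 × 32768/0.83⌋
     = ⌊10444.591⌋ = 10444.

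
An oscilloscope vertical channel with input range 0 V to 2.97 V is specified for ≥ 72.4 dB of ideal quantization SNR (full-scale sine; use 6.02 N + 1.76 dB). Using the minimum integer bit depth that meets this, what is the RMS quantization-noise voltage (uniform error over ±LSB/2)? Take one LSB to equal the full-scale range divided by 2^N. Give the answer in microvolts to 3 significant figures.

Full-scale range = 2.97 V.
Required N = ⌈(72.4 − 1.76)/6.02⌉ = ⌈11.734⌉ = 12.
LSB = 2.97 V ÷ 2^12 = 2.97/4096 V = 0.72510 mV.
RMS noise = LSB/√12 = 209 µV.

209 µV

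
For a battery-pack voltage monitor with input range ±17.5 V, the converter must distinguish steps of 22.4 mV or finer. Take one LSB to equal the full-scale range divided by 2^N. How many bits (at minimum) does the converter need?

Range = 17.5 − (-17.5) = 35 V.
Levels needed ≥ 35/22.4 mV = 1562. 2^11 = 2048 suffices, so N_min = 11.

11 bits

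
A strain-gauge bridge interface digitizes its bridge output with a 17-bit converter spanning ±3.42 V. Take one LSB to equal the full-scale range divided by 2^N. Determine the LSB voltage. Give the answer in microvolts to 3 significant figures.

The full-scale span is 3.42 − (-3.42) = 6.84 V.
2^17 = 131072 levels.
One LSB is 6.84 V / 131072 = 52.2 µV.

52.2 µV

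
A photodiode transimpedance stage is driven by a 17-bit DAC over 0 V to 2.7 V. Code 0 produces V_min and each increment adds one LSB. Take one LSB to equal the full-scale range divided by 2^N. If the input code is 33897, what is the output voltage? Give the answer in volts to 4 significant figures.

Range is 2.7 V. LSB = 2.7 V / 2^17.
V_out = V_min + code × LSB = 0 V + 33897 × 2.7 V / 131072
      = 0 V + 0.698257 V = 0.698257 V.

0.6983 V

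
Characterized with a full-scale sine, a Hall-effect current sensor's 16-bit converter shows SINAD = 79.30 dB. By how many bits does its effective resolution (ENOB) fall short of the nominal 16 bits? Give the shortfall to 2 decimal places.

ENOB = (SINAD − 1.76)/6.02 = (79.30 − 1.76)/6.02 = 12.8804 bits.
16 − 12.8804 = 3.12 bits below nominal.

3.12 bits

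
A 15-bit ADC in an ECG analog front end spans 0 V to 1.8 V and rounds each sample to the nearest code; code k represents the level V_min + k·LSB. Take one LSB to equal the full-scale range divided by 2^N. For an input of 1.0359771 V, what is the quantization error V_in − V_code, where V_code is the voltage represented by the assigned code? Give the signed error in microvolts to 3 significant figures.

+21.3 µV

Range is 1.8 V. LSB = 1.8 V / 2^15 ≈ 54.93 µV.
(1.0359771 − (0)) / LSB = 1.0359771 × 32768/1.8 = 18859.3876. Nearest integer: k = 18859.
V_code = V_min + k × range/2^15 = 0 + 18859 × 1.8/32768 = 1.0359558105 V.
V_in − V_code = 1.0359771 − (1.0359558105) = +21.3 µV.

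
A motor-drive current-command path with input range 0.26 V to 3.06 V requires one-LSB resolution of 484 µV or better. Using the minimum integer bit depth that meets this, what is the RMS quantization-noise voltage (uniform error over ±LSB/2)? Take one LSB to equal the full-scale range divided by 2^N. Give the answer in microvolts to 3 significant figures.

The full-scale span is 3.06 − (0.26) = 2.8 V.
Need 2^N ≥ 2.8 V / 484 µV = 5785 → N_min = 13.
LSB = 2.8 V ÷ 2^13 = 2.8/8192 V = 341.80 µV.
σ_q = LSB/√12 = 341.80 µV/3.4641 = 98.7 µV.

98.7 µV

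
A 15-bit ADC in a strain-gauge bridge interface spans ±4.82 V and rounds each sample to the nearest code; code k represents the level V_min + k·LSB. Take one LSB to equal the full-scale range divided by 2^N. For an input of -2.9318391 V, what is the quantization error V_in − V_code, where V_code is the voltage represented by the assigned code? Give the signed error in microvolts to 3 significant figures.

+53.0 µV

Range = 4.82 − (-4.82) = 9.64 V. LSB = 9.64 V / 2^15 ≈ 294.2 µV.
(-2.9318391 − (-4.82)) / LSB = 1.8881609 × 32768/9.64 = 6418.1801. Nearest integer: k = 6418.
V_code = V_min + k × range/2^15 = -4.82 + 6418 × 9.64/32768 = -2.9318920898 V.
V_in − V_code = -2.9318391 − (-2.9318920898) = +53.0 µV.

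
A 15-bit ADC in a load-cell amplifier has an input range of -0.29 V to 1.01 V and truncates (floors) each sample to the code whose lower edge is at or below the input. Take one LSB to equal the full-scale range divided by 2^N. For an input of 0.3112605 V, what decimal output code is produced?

15155

Span: 1.01 V − (-0.29 V) = 1.3 V. LSB = 1.3 V / 2^15 ≈ 39.67 µV.
(V_in − V_min) × 2^15/range = (0.3112605 − (-0.29)) × 32768/1.3 = 15155.465.
Floor → code = 15155.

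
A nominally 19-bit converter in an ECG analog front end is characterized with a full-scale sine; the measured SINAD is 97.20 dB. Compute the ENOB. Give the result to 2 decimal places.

15.85 bits

Inverting SNR = 6.02 N + 1.76: N_eff = (97.20 − 1.76)/6.02 = 15.8538.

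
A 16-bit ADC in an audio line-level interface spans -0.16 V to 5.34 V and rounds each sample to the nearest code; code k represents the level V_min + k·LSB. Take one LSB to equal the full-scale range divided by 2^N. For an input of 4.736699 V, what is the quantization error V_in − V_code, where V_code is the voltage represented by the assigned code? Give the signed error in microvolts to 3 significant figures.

+23.9 µV

Span: 5.34 V − (-0.16 V) = 5.5 V. LSB = 5.5 V / 2^16 ≈ 83.92 µV.
(4.736699 − (-0.16)) / LSB = 4.896699 × 65536/5.5 = 58347.2847. Nearest integer: k = 58347.
Reconstructed level: -0.16 + 58347 × 5.5/65536 V = 4.7366751099 V.
Error = V_in − V_code = 4.736699 − (4.7366751099) = +23.9 µV.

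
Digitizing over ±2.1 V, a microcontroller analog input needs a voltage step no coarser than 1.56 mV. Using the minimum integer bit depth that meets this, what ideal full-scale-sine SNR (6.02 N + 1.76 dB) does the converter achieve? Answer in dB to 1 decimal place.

74.0 dB

Full-scale range = 2.1 V − (-2.1 V) = 4.2 V.
4.2 V / 1.56 mV = 2692. Since 2^11 = 2048 and 2^12 = 4096, N = 12.
SNR = 6.02 × 12 + 1.76 = 74.00 dB.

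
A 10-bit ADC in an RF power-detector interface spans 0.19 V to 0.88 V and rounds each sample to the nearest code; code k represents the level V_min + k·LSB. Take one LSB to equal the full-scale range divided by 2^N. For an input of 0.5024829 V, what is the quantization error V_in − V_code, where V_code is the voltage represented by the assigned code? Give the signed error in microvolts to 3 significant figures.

−173 µV

Span: 0.88 V − (0.19 V) = 0.69 V. LSB = 0.69 V / 2^10 ≈ 0.6738 mV.
(V_in − V_min)/LSB = (0.5024829 − (0.19)) × 1024/0.69 = 463.7427 → nearest code k = 464.
V_code = 0.19 + (464/1024) × 0.69 = 0.5026562500 V.
V_in − V_code = 0.5024829 − (0.5026562500) = −173 µV.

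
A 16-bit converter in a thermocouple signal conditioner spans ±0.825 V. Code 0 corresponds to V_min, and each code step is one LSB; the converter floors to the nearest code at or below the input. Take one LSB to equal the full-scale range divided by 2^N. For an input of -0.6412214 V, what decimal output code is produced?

Range = 0.825 − (-0.825) = 1.65 V. LSB = 1.65 V / 2^16 ≈ 25.18 µV.
(V_in − V_min) × 2^16/range = (-0.6412214 − (-0.825)) × 65536/1.65 = 7299.463.
Floor → code = 7299.

7299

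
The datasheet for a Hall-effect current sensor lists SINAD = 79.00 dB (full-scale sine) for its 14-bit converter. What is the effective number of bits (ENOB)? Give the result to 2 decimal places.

ENOB = (79.00 − 1.76)/6.02 = 12.8306 bits.

12.83 bits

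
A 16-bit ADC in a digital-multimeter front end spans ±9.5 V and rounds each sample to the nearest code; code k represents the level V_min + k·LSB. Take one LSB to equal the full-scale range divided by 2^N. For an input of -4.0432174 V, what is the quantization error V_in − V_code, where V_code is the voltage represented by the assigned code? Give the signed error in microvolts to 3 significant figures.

Full-scale range = 9.5 V − (-9.5 V) = 19 V. LSB = 19 V / 2^16 ≈ 289.9 µV.
Position in LSBs: (-4.0432174 − (-9.5)) × 65536/19 = 18821.8792; rounding gives k = 18822.
Reconstructed level: -9.5 + 18822 × 19/65536 V = -4.0431823730 V.
Error = V_in − V_code = -4.0432174 − (-4.0431823730) = −35.0 µV.

−35.0 µV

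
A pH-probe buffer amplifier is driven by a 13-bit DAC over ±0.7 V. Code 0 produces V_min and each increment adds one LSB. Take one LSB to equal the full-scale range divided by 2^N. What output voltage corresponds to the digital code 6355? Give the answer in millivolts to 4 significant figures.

386.1 mV

The full-scale span is 0.7 − (-0.7) = 1.4 V. LSB = 1.4 V / 2^13.
V_out = -0.7 + 6355 × (1.4/8192) V
      = -0.7 V + 1.08606 V = 0.386060 V.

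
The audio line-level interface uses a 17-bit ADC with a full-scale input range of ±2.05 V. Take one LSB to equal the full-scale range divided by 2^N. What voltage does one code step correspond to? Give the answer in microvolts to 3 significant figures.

31.3 µV

Range = 2.05 − (-2.05) = 4.1 V.
2^17 = 131072 levels.
Step size = 4.1/131072 V = 31.3 µV.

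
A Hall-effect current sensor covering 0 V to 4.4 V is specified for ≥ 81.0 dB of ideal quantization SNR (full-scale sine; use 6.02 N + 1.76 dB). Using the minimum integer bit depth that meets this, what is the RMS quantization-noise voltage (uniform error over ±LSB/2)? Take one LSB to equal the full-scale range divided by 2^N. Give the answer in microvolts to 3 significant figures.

V_FS = 4.4 V.
6.02 N + 1.76 ≥ 81.0 gives N ≥ 13.163, so the minimum integer is 14.
LSB = 4.4 V ÷ 2^14 = 4.4/16384 V = 268.55 µV.
RMS noise = LSB/√12 = 77.5 µV.

77.5 µV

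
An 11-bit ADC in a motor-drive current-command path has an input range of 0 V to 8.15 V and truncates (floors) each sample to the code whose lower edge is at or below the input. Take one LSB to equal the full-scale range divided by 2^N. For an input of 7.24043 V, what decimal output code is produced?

1819

Span = 8.15 V. LSB = 8.15 V / 2^11 ≈ 3.979 mV.
(V_in − V_min) × 2^11/range = (7.24043 − (0)) × 2048/8.15 = 1819.436.
Floor → code = 1819.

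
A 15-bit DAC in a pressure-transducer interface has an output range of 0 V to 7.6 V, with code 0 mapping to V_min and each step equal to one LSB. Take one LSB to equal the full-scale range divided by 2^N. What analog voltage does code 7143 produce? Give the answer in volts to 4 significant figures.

1.657 V

Full-scale range = 7.6 V. LSB = 7.6 V / 2^15.
Output = V_min + (7143/32768) × range = 0 + 0.217987 × 7.6 V
      = 0 V + 1.65670 V = 1.65670 V.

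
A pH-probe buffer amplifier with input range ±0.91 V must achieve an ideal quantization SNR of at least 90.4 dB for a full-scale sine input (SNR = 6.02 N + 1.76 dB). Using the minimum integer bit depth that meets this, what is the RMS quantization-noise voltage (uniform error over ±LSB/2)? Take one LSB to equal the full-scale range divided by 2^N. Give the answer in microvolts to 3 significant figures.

16.0 µV

Full-scale range = 0.91 V − (-0.91 V) = 1.82 V.
6.02 N + 1.76 ≥ 90.4 gives N ≥ 14.724, so the minimum integer is 15.
One LSB is 1.82 V / 32768 = 55.542 µV.
V_rms = LSB/√12 = 16.0 µV.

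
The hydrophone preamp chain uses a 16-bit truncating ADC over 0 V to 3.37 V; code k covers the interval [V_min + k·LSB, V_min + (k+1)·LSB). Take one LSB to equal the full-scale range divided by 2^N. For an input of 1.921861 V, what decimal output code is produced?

37374

Range is 3.37 V. LSB = 3.37 V / 2^16 ≈ 51.42 µV.
code = ⌊(V_in − V_min)/LSB⌋ = ⌊(V_in − V_min) × 2^16 / range⌋
     = ⌊(1.921861 − (0)) × 65536 / 3.37⌋ = ⌊1.921861 × 65536/3.37⌋
     = ⌊37374.208⌋ = 37374.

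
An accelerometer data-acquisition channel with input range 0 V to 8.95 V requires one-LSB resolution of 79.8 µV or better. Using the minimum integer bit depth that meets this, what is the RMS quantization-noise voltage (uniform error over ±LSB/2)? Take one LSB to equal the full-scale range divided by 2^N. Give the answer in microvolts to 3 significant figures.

19.7 µV

Range is 8.95 V.
Required number of levels: 8.95/79.8 µV = 112160; smallest N with 2^N ≥ that is 17.
LSB = 8.95 V / 2^17 = 68.283 µV.
σ_q = LSB/√12 = 68.283 µV/3.4641 = 19.7 µV.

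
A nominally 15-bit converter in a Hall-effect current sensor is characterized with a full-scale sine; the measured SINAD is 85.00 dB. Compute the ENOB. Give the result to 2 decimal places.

Inverting SNR = 6.02 N + 1.76: N_eff = (85.00 − 1.76)/6.02 = 13.8272.

13.83 bits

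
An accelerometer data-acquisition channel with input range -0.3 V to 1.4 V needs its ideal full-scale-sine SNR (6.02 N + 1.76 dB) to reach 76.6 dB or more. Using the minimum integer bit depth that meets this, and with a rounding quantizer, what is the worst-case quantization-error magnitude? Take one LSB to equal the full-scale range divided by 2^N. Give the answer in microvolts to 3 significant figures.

The full-scale span is 1.4 − (-0.3) = 1.7 V.
N ≥ (76.6 − 1.76)/6.02 = 12.432 → N_min = 13.
LSB = 1.7 V ÷ 2^13 = 1.7/8192 V = 207.52 µV.
|e|_max = LSB/2 = 104 µV.

104 µV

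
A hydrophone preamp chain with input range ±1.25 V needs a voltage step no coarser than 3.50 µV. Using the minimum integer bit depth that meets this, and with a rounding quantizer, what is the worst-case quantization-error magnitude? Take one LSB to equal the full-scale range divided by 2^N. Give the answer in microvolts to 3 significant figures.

1.19 µV

Full-scale range = 1.25 V − (-1.25 V) = 2.5 V.
Levels needed ≥ 2.5/3.50 µV = 714300. 2^20 = 1048576 suffices, so N_min = 20.
LSB = 2.5 V ÷ 2^20 = 2.5/1048576 V = 2.3842 µV.
|e|_max = LSB/2 = 1.19 µV.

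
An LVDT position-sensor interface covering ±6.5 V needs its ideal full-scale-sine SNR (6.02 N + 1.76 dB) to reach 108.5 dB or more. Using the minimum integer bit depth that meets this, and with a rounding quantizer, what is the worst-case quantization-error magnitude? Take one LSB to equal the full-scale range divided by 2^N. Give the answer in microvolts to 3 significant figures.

24.8 µV

Full-scale range = 6.5 V − (-6.5 V) = 13 V.
6.02 N + 1.76 ≥ 108.5 gives N ≥ 17.731, so the minimum integer is 18.
LSB = 13 V / 2^18 = 49.591 µV.
|e|_max = LSB/2 = 24.8 µV.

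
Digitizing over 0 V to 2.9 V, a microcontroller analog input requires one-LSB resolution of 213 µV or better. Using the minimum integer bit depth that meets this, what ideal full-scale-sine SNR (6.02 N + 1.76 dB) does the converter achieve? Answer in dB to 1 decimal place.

V_FS = 2.9 V.
Levels needed ≥ 2.9/213 µV = 13620. 2^14 = 16384 suffices, so N_min = 14.
SNR = 6.02 × 14 + 1.76 = 86.04 dB.

86.0 dB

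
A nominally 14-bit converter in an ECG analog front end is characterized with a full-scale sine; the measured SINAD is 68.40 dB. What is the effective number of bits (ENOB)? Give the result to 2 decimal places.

11.07 bits

(68.40 − 1.76) / 6.02 = 66.64/6.02 = 11.0698 effective bits.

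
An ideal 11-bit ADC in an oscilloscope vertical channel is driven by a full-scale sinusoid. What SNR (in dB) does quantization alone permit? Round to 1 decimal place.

68.0 dB

For an ideal N-bit converter with full-scale sine input, SNR = 6.02 N + 1.76 dB. SNR = 6.02 × 11 + 1.76 = 66.22 + 1.76 = 67.98 dB.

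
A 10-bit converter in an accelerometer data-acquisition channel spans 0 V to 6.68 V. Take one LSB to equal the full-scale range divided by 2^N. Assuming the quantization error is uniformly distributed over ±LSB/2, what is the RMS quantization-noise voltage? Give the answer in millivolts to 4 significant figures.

Span = 6.68 V.
Step size = 6.68/1024 V = 6.52344 mV.
V_rms = LSB/√12 = 6.52344 mV / √12 = 1.883 mV.

1.883 mV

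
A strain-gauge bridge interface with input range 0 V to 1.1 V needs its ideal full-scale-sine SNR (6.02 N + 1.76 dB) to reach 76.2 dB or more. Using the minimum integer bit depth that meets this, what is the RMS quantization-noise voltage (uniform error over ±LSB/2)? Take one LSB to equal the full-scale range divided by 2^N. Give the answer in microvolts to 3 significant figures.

Full-scale range = 1.1 V.
Solving 6.02 N ≥ 76.2 − 1.76: N ≥ 12.365. Round up → N = 13.
LSB = 1.1 V ÷ 2^13 = 1.1/8192 V = 134.28 µV.
σ_q = LSB/√12 = 134.28 µV/3.4641 = 38.8 µV.

38.8 µV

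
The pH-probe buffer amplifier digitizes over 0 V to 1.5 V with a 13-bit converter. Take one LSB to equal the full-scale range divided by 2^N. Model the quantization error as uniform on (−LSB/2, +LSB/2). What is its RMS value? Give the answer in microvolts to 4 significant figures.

52.86 µV

Span = 1.5 V.
LSB = 1.5 V ÷ 2^13 = 1.5/8192 V = 183.105 µV.
σ_q = LSB/√12 = 183.105 µV/3.4641 = 52.86 µV.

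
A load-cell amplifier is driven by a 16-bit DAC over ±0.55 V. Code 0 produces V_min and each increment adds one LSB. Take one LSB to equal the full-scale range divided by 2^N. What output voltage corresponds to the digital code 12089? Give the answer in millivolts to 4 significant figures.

Span: 0.55 V − (-0.55 V) = 1.1 V. LSB = 1.1 V / 2^16.
Output = V_min + (12089/65536) × range = -0.55 + 0.184464 × 1.1 V
      = -0.55 + 0.202910 = -0.347090 V.

-347.1 mV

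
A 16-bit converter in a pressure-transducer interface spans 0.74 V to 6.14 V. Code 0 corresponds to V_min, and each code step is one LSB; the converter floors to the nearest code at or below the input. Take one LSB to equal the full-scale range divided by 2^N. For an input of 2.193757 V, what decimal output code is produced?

17643

The full-scale span is 6.14 − (0.74) = 5.4 V. LSB = 5.4 V / 2^16 ≈ 82.40 µV.
(V_in − V_min) × 2^16/range = (2.193757 − (0.74)) × 65536/5.4 = 17643.226.
Floor → code = 17643.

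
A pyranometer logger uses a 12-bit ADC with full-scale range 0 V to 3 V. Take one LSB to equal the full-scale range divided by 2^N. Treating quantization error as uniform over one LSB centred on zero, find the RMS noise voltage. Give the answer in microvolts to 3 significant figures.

211 µV

Range is 3 V.
One LSB is 3 V / 4096 = 0.73242 mV.
V_rms = LSB/√12 = 0.73242 mV / √12 = 211 µV.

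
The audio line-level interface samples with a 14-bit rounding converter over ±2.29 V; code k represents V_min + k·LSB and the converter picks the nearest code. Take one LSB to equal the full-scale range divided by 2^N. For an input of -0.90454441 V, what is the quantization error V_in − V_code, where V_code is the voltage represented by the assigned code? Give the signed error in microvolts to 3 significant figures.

+50.3 µV

Full-scale range = 2.29 V − (-2.29 V) = 4.58 V. LSB = 4.58 V / 2^14 ≈ 279.5 µV.
Position in LSBs: (-0.90454441 − (-2.29)) × 16384/4.58 = 4956.1800; rounding gives k = 4956.
Reconstructed level: -2.29 + 4956 × 4.58/16384 V = -0.90459472656 V.
V_in − V_code = -0.90454441 − (-0.90459472656) = +50.3 µV.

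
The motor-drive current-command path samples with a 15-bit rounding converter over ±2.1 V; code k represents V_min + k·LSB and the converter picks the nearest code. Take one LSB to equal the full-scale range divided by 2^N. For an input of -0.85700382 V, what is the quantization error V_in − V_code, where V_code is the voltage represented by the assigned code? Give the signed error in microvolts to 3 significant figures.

Full-scale range = 2.1 V − (-2.1 V) = 4.2 V. LSB = 4.2 V / 2^15 ≈ 128.2 µV.
(V_in − V_min)/LSB = (-0.85700382 − (-2.1)) × 32768/4.2 = 9697.7378 → nearest code k = 9698.
Reconstructed level: -2.1 + 9698 × 4.2/32768 V = -0.85697021484 V.
e = -0.85700382 − (-0.85697021484) = −33.6 µV.

−33.6 µV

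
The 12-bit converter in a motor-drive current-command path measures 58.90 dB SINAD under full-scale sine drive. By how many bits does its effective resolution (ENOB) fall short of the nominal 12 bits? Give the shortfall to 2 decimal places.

N_eff = (58.90 − 1.76)/6.02 = 9.4917 bits.
Shortfall = 12 − 9.4917 = 2.5083 bits.

2.51 bits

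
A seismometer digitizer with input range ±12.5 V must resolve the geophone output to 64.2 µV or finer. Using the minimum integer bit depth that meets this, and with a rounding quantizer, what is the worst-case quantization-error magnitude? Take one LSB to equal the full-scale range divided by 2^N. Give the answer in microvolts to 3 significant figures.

Range = 12.5 − (-12.5) = 25 V.
Need 2^N ≥ 25 V / 64.2 µV = 389400 → N_min = 19.
Step size = 25/524288 V = 47.684 µV.
Half an LSB is 23.8 µV.

23.8 µV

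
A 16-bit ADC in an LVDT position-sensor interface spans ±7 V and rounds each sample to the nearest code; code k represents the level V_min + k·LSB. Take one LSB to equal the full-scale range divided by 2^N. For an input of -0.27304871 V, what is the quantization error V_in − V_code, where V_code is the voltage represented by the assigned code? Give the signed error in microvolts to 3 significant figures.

The full-scale span is 7 − (-7) = 14 V. LSB = 14 V / 2^16 ≈ 213.6 µV.
(V_in − V_min)/LSB = (-0.27304871 − (-7)) × 65536/14 = 31489.8200 → nearest code k = 31490.
Reconstructed level: -7 + 31490 × 14/65536 V = -0.27301025391 V.
V_in − V_code = -0.27304871 − (-0.27301025391) = −38.5 µV.

−38.5 µV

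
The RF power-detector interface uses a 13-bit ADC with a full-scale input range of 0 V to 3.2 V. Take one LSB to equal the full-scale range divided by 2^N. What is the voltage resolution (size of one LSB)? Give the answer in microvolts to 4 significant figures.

390.6 µV

V_FS = 3.2 V.
There are 2^13 = 8192 steps.
LSB = 3.2 V ÷ 2^13 = 3.2/8192 V = 390.6 µV.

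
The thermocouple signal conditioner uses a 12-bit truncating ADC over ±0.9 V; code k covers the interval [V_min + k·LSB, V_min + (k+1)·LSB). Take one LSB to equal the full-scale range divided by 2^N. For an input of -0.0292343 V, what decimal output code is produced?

1981

Span: 0.9 V − (-0.9 V) = 1.8 V. LSB = 1.8 V / 2^12 ≈ 439.5 µV.
(V_in − V_min) × 2^12/range = (-0.0292343 − (-0.9)) × 4096/1.8 = 1981.476.
Floor → code = 1981.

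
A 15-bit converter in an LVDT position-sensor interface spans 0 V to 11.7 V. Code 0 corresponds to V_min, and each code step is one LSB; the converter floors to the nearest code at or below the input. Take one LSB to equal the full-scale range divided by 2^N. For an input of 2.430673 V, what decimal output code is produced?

6807

Range is 11.7 V. LSB = 11.7 V / 2^15 ≈ 357.1 µV.
V_in − V_min = 2.430673 − (0) = 2.430673 V.
Divide by LSB: 2.430673 × 32768/11.7 = 6807.5464.
Truncating gives code 6807.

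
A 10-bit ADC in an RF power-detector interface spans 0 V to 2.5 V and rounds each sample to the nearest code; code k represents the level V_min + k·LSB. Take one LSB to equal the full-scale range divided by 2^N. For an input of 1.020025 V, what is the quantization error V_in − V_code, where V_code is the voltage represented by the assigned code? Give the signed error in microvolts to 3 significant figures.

Span = 2.5 V. LSB = 2.5 V / 2^10 ≈ 2.441 mV.
(V_in − V_min)/LSB = (1.020025 − (0)) × 1024/2.5 = 417.8022 → nearest code k = 418.
V_code = V_min + k × range/2^10 = 0 + 418 × 2.5/1024 = 1.020507813 V.
Error = V_in − V_code = 1.020025 − (1.020507813) = −483 µV.

−483 µV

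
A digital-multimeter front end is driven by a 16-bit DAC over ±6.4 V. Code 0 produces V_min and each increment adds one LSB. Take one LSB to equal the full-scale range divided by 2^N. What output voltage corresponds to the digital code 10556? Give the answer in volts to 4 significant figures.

-4.338 V

Range = 6.4 − (-6.4) = 12.8 V. LSB = 12.8 V / 2^16.
V_out = V_min + code × LSB = -6.4 V + 10556 × 12.8 V / 65536
      = -6.4 V + 2.06172 V = -4.33828 V.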